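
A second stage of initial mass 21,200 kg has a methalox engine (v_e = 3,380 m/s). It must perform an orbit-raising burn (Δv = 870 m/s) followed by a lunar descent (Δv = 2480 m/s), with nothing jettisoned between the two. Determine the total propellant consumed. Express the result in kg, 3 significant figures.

After the first burn: m = 21200 × exp(−870/3380.0) = 21200 × 0.77306 = 16,388.9 kg.
After the second burn: m = 16,388.9 × exp(−2480/3380.0) = 16,388.9 × 0.48012 = 7,868.64 kg.
Total propellant = m₀ − m_final = 21200 − 7,868.64 = 13,331.36 kg.

total propellant consumed ≈ 13300 kg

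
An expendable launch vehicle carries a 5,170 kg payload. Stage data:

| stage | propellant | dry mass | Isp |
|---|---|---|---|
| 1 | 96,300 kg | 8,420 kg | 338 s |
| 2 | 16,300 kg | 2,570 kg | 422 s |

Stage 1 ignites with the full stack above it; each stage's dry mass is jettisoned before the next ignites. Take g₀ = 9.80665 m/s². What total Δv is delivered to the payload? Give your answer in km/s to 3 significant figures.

Ignition mass of stage 1 = 96,300+8,420 + 16,300+2,570 + 5,170 = 128,760 kg.
Stage 1: m₀ = 128,760 kg, m_f = 128,760 − 96,300 = 32,460 kg; Δv = 338×9.80665×ln(3.967) = 3314.6×1.3779 ≈ 4567 m/s.
Stage 2: m₀ = 24,040 kg, m_f = 24,040 − 16,300 = 7,740 kg; Δv = 422×9.80665×ln(3.106) = 4138.4×1.1333 ≈ 4690 m/s.
Total Δv = 4567 + 4690 = 9257 m/s.

Δv ≈ 9.26 km/s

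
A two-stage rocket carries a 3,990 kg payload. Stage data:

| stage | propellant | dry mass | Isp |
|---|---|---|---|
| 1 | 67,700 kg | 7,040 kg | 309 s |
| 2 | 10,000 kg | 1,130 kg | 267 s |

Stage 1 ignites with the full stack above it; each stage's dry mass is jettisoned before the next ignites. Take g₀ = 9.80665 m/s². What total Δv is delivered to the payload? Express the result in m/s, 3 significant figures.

Ignition mass of stage 1 = 67,700+7,040 + 10,000+1,130 + 3,990 = 89,860 kg.
Stage 1: m₀ = 89,860 kg, m_f = 89,860 − 67,700 = 22,160 kg; Δv = 309×9.80665×ln(4.055) = 3030.3×1.4000 ≈ 4242 m/s.
Stage 2: m₀ = 15,120 kg, m_f = 15,120 − 10,000 = 5,120 kg; Δv = 267×9.80665×ln(2.953) = 2618.4×1.0829 ≈ 2835 m/s.
Total Δv = 4242 + 2835 = 7077 m/s.

Δv ≈ 7080 m/s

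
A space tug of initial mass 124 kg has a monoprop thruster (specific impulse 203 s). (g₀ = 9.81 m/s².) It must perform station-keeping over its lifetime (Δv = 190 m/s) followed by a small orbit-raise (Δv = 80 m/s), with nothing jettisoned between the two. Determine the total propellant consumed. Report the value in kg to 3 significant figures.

v_e = Isp · g₀ = 203 × 9.81 = 1991.4 m/s.
After the first burn: m = 124 × exp(−190/1991.4) = 124 × 0.90900 = 112.716 kg.
After the second burn: m = 112.716 × exp(−80/1991.4) = 112.716 × 0.96062 = 108.277 kg.
Total propellant = m₀ − m_final = 124 − 108.277 = 15.723 kg.

total propellant consumed ≈ 15.7 kg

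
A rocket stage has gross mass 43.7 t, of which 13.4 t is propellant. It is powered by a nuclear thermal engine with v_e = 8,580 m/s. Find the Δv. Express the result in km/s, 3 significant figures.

m_f = m₀ − m_prop = 43.7 − 13.4 = 30.3 t.
Rocket equation: Δv = v_e · ln(m₀/m_f) = 8580.0 × ln(1.442) = 8580.0 × 0.3662 ≈ 3142.0 m/s.

Δv ≈ 3.14 km/s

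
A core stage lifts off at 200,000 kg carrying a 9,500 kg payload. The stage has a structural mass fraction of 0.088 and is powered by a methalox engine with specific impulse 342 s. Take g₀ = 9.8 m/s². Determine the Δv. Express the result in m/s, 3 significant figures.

Stage wet mass = m₀ − payload = 200,000 − 9,500 = 190,500 kg.
Stage dry mass = ε × stage wet mass = 0.088 × 190,500 = 16,764 kg.
Burnout mass m_f = stage dry + payload = 16,764 + 9,500 = 26,264 kg.
v_e = Isp · g₀ = 342 × 9.8 = 3351.6 m/s.
Δv = v_e · ln(200,000/26,264) = 3351.6 × ln(7.615) = 3351.6 × 2.0301 ≈ 6804 m/s.

Δv ≈ 6800 m/s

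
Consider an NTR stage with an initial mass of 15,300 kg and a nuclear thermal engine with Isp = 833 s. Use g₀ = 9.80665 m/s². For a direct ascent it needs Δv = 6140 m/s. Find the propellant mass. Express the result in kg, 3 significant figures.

propellant mass ≈ 8080 kg

v_e = Isp · g₀ = 833 × 9.80665 = 8168.9 m/s.
By the Tsiolkovsky rocket equation, m₀/m_f = exp(Δv / v_e) = exp(6140 / 8168.9) = exp(0.7516) = 2.1204.
m_f = 15,300 / 2.1204 = 7,215.62 kg, so propellant = m₀ − m_f = 15,300 − 7,215.62 = 8,084.38 kg.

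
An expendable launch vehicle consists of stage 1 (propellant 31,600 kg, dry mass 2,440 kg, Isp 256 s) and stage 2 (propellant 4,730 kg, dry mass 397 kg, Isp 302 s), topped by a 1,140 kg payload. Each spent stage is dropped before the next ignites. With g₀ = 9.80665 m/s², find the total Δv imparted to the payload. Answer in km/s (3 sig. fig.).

Ignition mass of stage 1 = 31,600+2,440 + 4,730+397 + 1,140 = 40,307 kg.
Stage 1: m₀ = 40,307 kg, m_f = 40,307 − 31,600 = 8,707 kg; Δv = 256×9.80665×ln(4.629) = 2510.5×1.5324 ≈ 3847 m/s.
Stage 2: m₀ = 6,267 kg, m_f = 6,267 − 4,730 = 1,537 kg; Δv = 302×9.80665×ln(4.077) = 2961.6×1.4055 ≈ 4162 m/s.
Total Δv = 3847 + 4162 = 8009 m/s.

Δv ≈ 8.01 km/s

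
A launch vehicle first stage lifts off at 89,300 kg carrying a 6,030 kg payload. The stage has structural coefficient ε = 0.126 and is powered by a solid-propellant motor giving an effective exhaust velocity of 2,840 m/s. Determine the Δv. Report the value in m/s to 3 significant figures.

Δv ≈ 4790 m/s

Stage wet mass = m₀ − payload = 89,300 − 6,030 = 83,270 kg.
Stage dry mass = ε × stage wet mass = 0.126 × 83,270 = 10,492 kg.
Burnout mass m_f = stage dry + payload = 10,492 + 6,030 = 16,522 kg.
Rocket equation: Δv = v_e · ln(89,300/16,522) = 2840.0 × ln(5.405) = 2840.0 × 1.6873 ≈ 4792 m/s.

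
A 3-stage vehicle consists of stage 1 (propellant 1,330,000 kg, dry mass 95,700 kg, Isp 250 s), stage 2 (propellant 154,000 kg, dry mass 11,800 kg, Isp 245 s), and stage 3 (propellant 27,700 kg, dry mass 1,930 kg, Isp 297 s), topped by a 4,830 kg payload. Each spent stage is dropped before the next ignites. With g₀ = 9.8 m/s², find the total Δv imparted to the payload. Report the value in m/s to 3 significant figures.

Ignition mass of stage 1 = 1,330,000+95,700 + 154,000+11,800 + 27,700+1,930 + 4,830 = 1,625,960 kg.
Stage 1: m₀ = 1,625,960 kg, m_f = 1,625,960 − 1,330,000 = 295,960 kg; Δv = 250×9.8×ln(5.494) = 2450.0×1.7036 ≈ 4174 m/s.
Stage 2: m₀ = 200,260 kg, m_f = 200,260 − 154,000 = 46,260 kg; Δv = 245×9.8×ln(4.329) = 2401.0×1.4653 ≈ 3518 m/s.
Stage 3: m₀ = 34,460 kg, m_f = 34,460 − 27,700 = 6,760 kg; Δv = 297×9.8×ln(5.098) = 2910.6×1.6288 ≈ 4741 m/s.
Total Δv = 4174 + 3518 + 4741 = 12433 m/s.

Δv ≈ 12400 m/s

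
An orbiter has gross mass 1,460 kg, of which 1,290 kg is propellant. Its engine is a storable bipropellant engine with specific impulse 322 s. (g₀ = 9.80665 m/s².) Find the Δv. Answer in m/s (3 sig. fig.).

v_e = Isp · g₀ = 322 × 9.80665 = 3157.7 m/s.
m_f = m₀ − m_prop = 1,460 − 1,290 = 170 kg.
Δv = v_e · ln(m₀/m_f) = 3157.7 × ln(8.588) = 3157.7 × 2.1504 ≈ 6790.4 m/s.

Δv ≈ 6790 m/s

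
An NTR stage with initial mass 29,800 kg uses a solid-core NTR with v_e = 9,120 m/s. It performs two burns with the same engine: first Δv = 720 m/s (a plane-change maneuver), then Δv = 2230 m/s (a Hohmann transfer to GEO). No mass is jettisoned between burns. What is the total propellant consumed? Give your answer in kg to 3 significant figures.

After the first burn: m = 29800 × exp(−720/9120.0) = 29800 × 0.92409 = 27,537.9 kg.
After the second burn: m = 27,537.9 × exp(−2230/9120.0) = 27,537.9 × 0.78308 = 21,564.4 kg.
Total propellant = m₀ − m_final = 29800 − 21,564.4 = 8,235.6 kg.

total propellant consumed ≈ 8240 kg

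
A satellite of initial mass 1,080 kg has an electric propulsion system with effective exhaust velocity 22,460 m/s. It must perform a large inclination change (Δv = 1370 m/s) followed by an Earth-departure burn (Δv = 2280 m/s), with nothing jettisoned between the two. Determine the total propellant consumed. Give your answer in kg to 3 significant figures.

total propellant consumed ≈ 162 kg

After the first burn: m = 1080 × exp(−1370/22460.0) = 1080 × 0.94083 = 1,016.1 kg.
After the second burn: m = 1,016.1 × exp(−2280/22460.0) = 1,016.1 × 0.90347 = 918.016 kg.
Total propellant = m₀ − m_final = 1080 − 918.016 = 161.984 kg.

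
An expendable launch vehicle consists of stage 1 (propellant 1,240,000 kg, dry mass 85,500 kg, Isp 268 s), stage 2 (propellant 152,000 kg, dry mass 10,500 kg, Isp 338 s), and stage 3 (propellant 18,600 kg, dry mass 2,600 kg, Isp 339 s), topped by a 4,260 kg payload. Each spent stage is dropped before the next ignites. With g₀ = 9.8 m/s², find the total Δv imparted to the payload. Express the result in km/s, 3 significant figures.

Δv ≈ 14.3 km/s

Ignition mass of stage 1 = 1,240,000+85,500 + 152,000+10,500 + 18,600+2,600 + 4,260 = 1,513,460 kg.
Stage 1: m₀ = 1,513,460 kg, m_f = 1,513,460 − 1,240,000 = 273,460 kg; Δv = 268×9.8×ln(5.534) = 2626.4×1.7110 ≈ 4494 m/s.
Stage 2: m₀ = 187,960 kg, m_f = 187,960 − 152,000 = 35,960 kg; Δv = 338×9.8×ln(5.227) = 3312.4×1.6538 ≈ 5478 m/s.
Stage 3: m₀ = 25,460 kg, m_f = 25,460 − 18,600 = 6,860 kg; Δv = 339×9.8×ln(3.711) = 3322.2×1.3114 ≈ 4357 m/s.
Total Δv = 4494 + 5478 + 4357 = 14329 m/s.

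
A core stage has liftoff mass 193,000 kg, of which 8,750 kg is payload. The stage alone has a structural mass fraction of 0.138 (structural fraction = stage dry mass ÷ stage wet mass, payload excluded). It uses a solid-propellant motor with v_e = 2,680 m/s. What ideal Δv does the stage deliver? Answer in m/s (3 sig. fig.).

Δv ≈ 4640 m/s

Stage wet mass = m₀ − payload = 193,000 − 8,750 = 184,250 kg.
Stage dry mass = ε × stage wet mass = 0.138 × 184,250 = 25,426.5 kg.
Burnout mass m_f = stage dry + payload = 25,426.5 + 8,750 = 34,176.5 kg.
From the ideal rocket equation, Δv = v_e · ln(193,000/34,176.5) = 2680.0 × ln(5.647) = 2680.0 × 1.7312 ≈ 4639 m/s.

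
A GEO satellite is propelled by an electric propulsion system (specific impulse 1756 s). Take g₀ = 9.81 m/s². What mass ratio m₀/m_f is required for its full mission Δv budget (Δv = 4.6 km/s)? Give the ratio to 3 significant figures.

mass ratio ≈ 1.31

v_e = Isp · g₀ = 1756 × 9.81 = 17226.4 m/s.
Rocket equation: m₀/m_f = exp(Δv / v_e) = exp(4600 / 17226.4) = exp(0.2670) = 1.3061.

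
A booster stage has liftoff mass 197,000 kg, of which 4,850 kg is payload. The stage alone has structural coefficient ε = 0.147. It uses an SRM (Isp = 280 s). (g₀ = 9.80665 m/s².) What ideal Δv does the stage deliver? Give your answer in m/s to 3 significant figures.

Stage wet mass = m₀ − payload = 197,000 − 4,850 = 192,150 kg.
Stage dry mass = ε × stage wet mass = 0.147 × 192,150 = 28,246.1 kg.
Burnout mass m_f = stage dry + payload = 28,246.1 + 4,850 = 33,096.1 kg.
v_e = Isp · g₀ = 280 × 9.80665 = 2745.9 m/s.
Rocket equation: Δv = v_e · ln(197,000/33,096.1) = 2745.9 × ln(5.952) = 2745.9 × 1.7838 ≈ 4898 m/s.

Δv ≈ 4900 m/s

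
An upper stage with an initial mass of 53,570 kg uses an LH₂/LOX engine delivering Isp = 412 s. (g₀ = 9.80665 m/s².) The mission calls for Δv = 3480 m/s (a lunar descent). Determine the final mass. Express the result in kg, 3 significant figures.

v_e = Isp · g₀ = 412 × 9.80665 = 4040.3 m/s.
From the ideal rocket equation, m₀/m_f = exp(Δv / v_e) = exp(3480 / 4040.3) = exp(0.8613) = 2.3663.
m_f = m₀ / 2.3663 = 53,570 / 2.3663 = 22,638.7 kg.

final mass ≈ 22600 kg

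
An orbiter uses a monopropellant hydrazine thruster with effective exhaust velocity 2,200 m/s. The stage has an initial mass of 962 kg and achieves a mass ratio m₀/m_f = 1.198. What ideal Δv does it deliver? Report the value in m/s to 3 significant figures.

Δv ≈ 397 m/s

Δv = v_e · ln(1.198) = 2200.0 × 0.1807 ≈ 397.4 m/s.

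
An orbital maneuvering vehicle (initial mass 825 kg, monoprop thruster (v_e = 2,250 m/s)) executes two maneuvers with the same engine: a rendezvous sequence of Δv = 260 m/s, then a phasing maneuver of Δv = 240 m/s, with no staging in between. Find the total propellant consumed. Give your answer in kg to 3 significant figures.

After the first burn: m = 825 × exp(−260/2250.0) = 825 × 0.89087 = 734.968 kg.
After the second burn: m = 734.968 × exp(−240/2250.0) = 734.968 × 0.89883 = 660.611 kg.
Total propellant = m₀ − m_final = 825 − 660.611 = 164.389 kg.

total propellant consumed ≈ 164 kg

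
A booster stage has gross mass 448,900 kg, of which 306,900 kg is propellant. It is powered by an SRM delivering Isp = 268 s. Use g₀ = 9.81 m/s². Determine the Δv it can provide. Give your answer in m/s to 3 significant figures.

Δv ≈ 3030 m/s

v_e = Isp · g₀ = 268 × 9.81 = 2629.1 m/s.
m_f = m₀ − m_prop = 448,900 − 306,900 = 142,000 kg.
Δv = v_e · ln(m₀/m_f) = 2629.1 × ln(3.161) = 2629.1 × 1.1510 ≈ 3026.0 m/s.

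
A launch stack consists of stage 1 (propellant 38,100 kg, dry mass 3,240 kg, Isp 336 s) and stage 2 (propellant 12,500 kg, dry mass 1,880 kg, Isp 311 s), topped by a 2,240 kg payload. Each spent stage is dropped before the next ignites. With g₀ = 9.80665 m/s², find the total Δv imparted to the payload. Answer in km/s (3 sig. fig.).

Δv ≈ 7.78 km/s

Ignition mass of stage 1 = 38,100+3,240 + 12,500+1,880 + 2,240 = 57,960 kg.
Stage 1: m₀ = 57,960 kg, m_f = 57,960 − 38,100 = 19,860 kg; Δv = 336×9.80665×ln(2.918) = 3295.0×1.0710 ≈ 3529 m/s.
Stage 2: m₀ = 16,620 kg, m_f = 16,620 − 12,500 = 4,120 kg; Δv = 311×9.80665×ln(4.034) = 3049.9×1.3948 ≈ 4254 m/s.
Total Δv = 3529 + 4254 = 7783 m/s.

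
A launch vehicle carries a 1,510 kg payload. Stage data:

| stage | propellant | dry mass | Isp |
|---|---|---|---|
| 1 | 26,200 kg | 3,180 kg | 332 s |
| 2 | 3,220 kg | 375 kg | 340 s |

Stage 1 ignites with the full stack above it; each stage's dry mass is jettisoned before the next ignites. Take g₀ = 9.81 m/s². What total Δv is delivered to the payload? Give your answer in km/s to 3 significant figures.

Δv ≈ 7.97 km/s

Ignition mass of stage 1 = 26,200+3,180 + 3,220+375 + 1,510 = 34,485 kg.
Stage 1: m₀ = 34,485 kg, m_f = 34,485 − 26,200 = 8,285 kg; Δv = 332×9.81×ln(4.162) = 3256.9×1.4261 ≈ 4645 m/s.
Stage 2: m₀ = 5,105 kg, m_f = 5,105 − 3,220 = 1,885 kg; Δv = 340×9.81×ln(2.708) = 3335.4×0.9963 ≈ 3323 m/s.
Total Δv = 4645 + 3323 = 7968 m/s.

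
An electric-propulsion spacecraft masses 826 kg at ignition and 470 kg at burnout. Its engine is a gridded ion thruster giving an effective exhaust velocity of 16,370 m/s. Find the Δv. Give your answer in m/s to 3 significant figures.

Using Δv = v_e ln(m₀/m_f): Δv = v_e · ln(m₀/m_f) = 16370.0 × ln(1.757) = 16370.0 × 0.5639 ≈ 9230.4 m/s.

Δv ≈ 9230 m/s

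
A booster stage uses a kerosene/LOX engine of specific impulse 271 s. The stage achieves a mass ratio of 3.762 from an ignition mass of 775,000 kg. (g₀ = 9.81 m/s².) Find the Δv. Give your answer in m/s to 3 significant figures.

v_e = Isp · g₀ = 271 × 9.81 = 2658.5 m/s.
Using Δv = v_e ln(m₀/m_f): Δv = v_e · ln(3.762) = 2658.5 × 1.3250 ≈ 3522.4 m/s.

Δv ≈ 3520 m/s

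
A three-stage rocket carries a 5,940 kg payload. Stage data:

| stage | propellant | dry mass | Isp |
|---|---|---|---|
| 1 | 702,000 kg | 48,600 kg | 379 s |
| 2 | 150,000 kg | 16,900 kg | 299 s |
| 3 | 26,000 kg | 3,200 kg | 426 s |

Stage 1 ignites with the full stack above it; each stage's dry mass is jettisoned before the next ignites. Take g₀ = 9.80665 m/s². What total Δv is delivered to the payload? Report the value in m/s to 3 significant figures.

Δv ≈ 14600 m/s

Ignition mass of stage 1 = 702,000+48,600 + 150,000+16,900 + 26,000+3,200 + 5,940 = 952,640 kg.
Stage 1: m₀ = 952,640 kg, m_f = 952,640 − 702,000 = 250,640 kg; Δv = 379×9.80665×ln(3.801) = 3716.7×1.3352 ≈ 4963 m/s.
Stage 2: m₀ = 202,040 kg, m_f = 202,040 − 150,000 = 52,040 kg; Δv = 299×9.80665×ln(3.882) = 2932.2×1.3565 ≈ 3977 m/s.
Stage 3: m₀ = 35,140 kg, m_f = 35,140 − 26,000 = 9,140 kg; Δv = 426×9.80665×ln(3.845) = 4177.6×1.3467 ≈ 5626 m/s.
Total Δv = 4963 + 3977 + 5626 = 14566 m/s.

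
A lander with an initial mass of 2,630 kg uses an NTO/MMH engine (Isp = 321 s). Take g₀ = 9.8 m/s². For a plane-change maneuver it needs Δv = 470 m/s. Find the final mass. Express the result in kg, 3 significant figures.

v_e = Isp · g₀ = 321 × 9.8 = 3145.8 m/s.
By the Tsiolkovsky rocket equation, m₀/m_f = exp(Δv / v_e) = exp(470 / 3145.8) = exp(0.1494) = 1.1611.
m_f = m₀ / 1.1611 = 2,630 / 1.1611 = 2,265.09 kg.

final mass ≈ 2270 kg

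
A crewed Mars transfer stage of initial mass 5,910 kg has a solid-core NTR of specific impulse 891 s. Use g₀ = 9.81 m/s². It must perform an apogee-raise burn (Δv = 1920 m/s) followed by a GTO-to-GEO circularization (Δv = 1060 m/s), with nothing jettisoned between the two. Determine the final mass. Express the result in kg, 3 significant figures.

final mass ≈ 4200 kg

v_e = Isp · g₀ = 891 × 9.81 = 8740.7 m/s.
After the first burn: m = 5910 × exp(−1920/8740.7) = 5910 × 0.80279 = 4,744.49 kg.
After the second burn: m = 4,744.49 × exp(−1060/8740.7) = 4,744.49 × 0.88579 = 4,202.62 kg.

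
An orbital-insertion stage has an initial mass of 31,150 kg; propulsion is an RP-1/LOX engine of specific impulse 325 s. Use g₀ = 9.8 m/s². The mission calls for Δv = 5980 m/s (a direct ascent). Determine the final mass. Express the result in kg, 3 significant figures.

v_e = Isp · g₀ = 325 × 9.8 = 3185.0 m/s.
Rocket equation: m₀/m_f = exp(Δv / v_e) = exp(5980 / 3185.0) = exp(1.8776) = 6.5375.
m_f = m₀ / 6.5375 = 31,150 / 6.5375 = 4,764.82 kg.

final mass ≈ 4760 kg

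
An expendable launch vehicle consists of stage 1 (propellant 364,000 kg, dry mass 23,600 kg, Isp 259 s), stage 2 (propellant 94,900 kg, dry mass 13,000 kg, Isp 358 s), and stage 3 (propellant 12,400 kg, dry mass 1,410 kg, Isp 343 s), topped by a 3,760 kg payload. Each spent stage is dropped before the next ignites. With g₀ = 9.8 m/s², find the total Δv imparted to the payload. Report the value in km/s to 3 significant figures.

Ignition mass of stage 1 = 364,000+23,600 + 94,900+13,000 + 12,400+1,410 + 3,760 = 513,070 kg.
Stage 1: m₀ = 513,070 kg, m_f = 513,070 − 364,000 = 149,070 kg; Δv = 259×9.8×ln(3.442) = 2538.2×1.2360 ≈ 3137 m/s.
Stage 2: m₀ = 125,470 kg, m_f = 125,470 − 94,900 = 30,570 kg; Δv = 358×9.8×ln(4.104) = 3508.4×1.4120 ≈ 4954 m/s.
Stage 3: m₀ = 17,570 kg, m_f = 17,570 − 12,400 = 5,170 kg; Δv = 343×9.8×ln(3.398) = 3361.4×1.2233 ≈ 4112 m/s.
Total Δv = 3137 + 4954 + 4112 = 12203 m/s.

Δv ≈ 12.2 km/s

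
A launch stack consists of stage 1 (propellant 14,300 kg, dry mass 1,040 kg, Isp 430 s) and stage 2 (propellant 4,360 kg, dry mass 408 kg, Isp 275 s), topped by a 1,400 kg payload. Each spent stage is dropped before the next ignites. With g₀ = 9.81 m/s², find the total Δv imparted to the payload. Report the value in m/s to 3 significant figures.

Ignition mass of stage 1 = 14,300+1,040 + 4,360+408 + 1,400 = 21,508 kg.
Stage 1: m₀ = 21,508 kg, m_f = 21,508 − 14,300 = 7,208 kg; Δv = 430×9.81×ln(2.984) = 4218.3×1.0932 ≈ 4612 m/s.
Stage 2: m₀ = 6,168 kg, m_f = 6,168 − 4,360 = 1,808 kg; Δv = 275×9.81×ln(3.412) = 2697.8×1.2272 ≈ 3311 m/s.
Total Δv = 4612 + 3311 = 7923 m/s.

Δv ≈ 7920 m/s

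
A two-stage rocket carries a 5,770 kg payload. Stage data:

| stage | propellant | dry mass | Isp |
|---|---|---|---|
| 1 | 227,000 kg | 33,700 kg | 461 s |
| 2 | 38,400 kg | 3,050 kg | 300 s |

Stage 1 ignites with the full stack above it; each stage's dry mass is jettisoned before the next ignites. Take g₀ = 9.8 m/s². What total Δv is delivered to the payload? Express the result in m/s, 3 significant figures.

Δv ≈ 11000 m/s

Ignition mass of stage 1 = 227,000+33,700 + 38,400+3,050 + 5,770 = 307,920 kg.
Stage 1: m₀ = 307,920 kg, m_f = 307,920 − 227,000 = 80,920 kg; Δv = 461×9.8×ln(3.805) = 4517.8×1.3364 ≈ 6037 m/s.
Stage 2: m₀ = 47,220 kg, m_f = 47,220 − 38,400 = 8,820 kg; Δv = 300×9.8×ln(5.354) = 2940.0×1.6778 ≈ 4933 m/s.
Total Δv = 6037 + 4933 = 10970 m/s.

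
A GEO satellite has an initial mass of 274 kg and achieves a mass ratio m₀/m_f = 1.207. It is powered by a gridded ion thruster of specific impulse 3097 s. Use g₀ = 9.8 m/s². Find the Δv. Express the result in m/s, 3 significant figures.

Δv ≈ 5710 m/s

v_e = Isp · g₀ = 3097 × 9.8 = 30350.6 m/s.
Δv = v_e · ln(1.207) = 30350.6 × 0.1881 ≈ 5710.1 m/s.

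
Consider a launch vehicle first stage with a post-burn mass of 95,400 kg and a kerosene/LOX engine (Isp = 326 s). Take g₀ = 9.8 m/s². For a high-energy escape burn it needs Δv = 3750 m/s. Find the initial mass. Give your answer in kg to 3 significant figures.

initial mass ≈ 309000 kg

v_e = Isp · g₀ = 326 × 9.8 = 3194.8 m/s.
Rocket equation: m₀/m_f = exp(Δv / v_e) = exp(3750 / 3194.8) = exp(1.1738) = 3.2342.
m₀ = m_f × 3.2342 = 95,400 × 3.2342 = 308,543 kg.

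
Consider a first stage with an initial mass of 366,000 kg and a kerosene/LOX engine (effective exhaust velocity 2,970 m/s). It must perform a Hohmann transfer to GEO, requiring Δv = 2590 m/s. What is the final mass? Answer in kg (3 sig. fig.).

final mass ≈ 153000 kg

By the Tsiolkovsky rocket equation, m₀/m_f = exp(Δv / v_e) = exp(2590 / 2970.0) = exp(0.8721) = 2.3918.
m_f = m₀ / 2.3918 = 366,000 / 2.3918 = 153,023 kg.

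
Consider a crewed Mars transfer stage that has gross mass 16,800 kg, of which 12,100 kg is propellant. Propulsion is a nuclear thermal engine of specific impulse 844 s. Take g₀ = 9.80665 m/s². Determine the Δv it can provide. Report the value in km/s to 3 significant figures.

Δv ≈ 10.5 km/s

v_e = Isp · g₀ = 844 × 9.80665 = 8276.8 m/s.
m_f = m₀ − m_prop = 16,800 − 12,100 = 4,700 kg.
Δv = v_e · ln(m₀/m_f) = 8276.8 × ln(3.574) = 8276.8 × 1.2738 ≈ 10543.1 m/s.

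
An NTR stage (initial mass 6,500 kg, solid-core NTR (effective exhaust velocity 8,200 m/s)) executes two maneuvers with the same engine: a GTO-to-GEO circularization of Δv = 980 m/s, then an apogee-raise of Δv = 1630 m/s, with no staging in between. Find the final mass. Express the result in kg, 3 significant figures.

final mass ≈ 4730 kg

After the first burn: m = 6500 × exp(−980/8200.0) = 6500 × 0.88735 = 5,767.78 kg.
After the second burn: m = 5,767.78 × exp(−1630/8200.0) = 5,767.78 × 0.81973 = 4,728.02 kg.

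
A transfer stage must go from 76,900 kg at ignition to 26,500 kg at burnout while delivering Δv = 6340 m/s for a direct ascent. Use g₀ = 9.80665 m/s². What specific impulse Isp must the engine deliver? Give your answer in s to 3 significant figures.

ln(m₀/m_f) = ln(76900/26500) = ln(2.902) = 1.0654.
From the ideal rocket equation, v_e = Δv / ln(m₀/m_f) = 6340 / 1.0654 = 5951.0 m/s.
Isp = v_e / g₀ = 5951.0 / 9.80665 = 606.8 s.

Isp ≈ 607 s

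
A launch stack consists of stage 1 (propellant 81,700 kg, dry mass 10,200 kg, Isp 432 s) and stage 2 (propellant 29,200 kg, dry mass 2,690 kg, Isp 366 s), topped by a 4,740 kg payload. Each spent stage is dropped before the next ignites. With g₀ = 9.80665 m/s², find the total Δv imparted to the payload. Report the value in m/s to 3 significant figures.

Δv ≈ 10000 m/s

Ignition mass of stage 1 = 81,700+10,200 + 29,200+2,690 + 4,740 = 128,530 kg.
Stage 1: m₀ = 128,530 kg, m_f = 128,530 − 81,700 = 46,830 kg; Δv = 432×9.80665×ln(2.745) = 4236.5×1.0096 ≈ 4277 m/s.
Stage 2: m₀ = 36,630 kg, m_f = 36,630 − 29,200 = 7,430 kg; Δv = 366×9.80665×ln(4.93) = 3589.2×1.5953 ≈ 5726 m/s.
Total Δv = 4277 + 5726 = 10003 m/s.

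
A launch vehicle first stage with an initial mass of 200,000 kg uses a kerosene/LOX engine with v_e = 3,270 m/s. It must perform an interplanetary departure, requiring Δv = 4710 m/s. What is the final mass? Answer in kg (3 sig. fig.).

Using Δv = v_e ln(m₀/m_f): m₀/m_f = exp(Δv / v_e) = exp(4710 / 3270.0) = exp(1.4404) = 4.2222.
m_f = m₀ / 4.2222 = 200,000 / 4.2222 = 47,368.7 kg.

final mass ≈ 47400 kg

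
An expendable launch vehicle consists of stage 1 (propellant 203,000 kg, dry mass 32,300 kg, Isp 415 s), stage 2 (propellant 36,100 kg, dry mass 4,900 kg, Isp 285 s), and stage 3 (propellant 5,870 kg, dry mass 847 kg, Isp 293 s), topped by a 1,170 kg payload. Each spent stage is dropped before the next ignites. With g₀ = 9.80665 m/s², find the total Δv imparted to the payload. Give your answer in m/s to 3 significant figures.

Ignition mass of stage 1 = 203,000+32,300 + 36,100+4,900 + 5,870+847 + 1,170 = 284,187 kg.
Stage 1: m₀ = 284,187 kg, m_f = 284,187 − 203,000 = 81,187 kg; Δv = 415×9.80665×ln(3.5) = 4069.8×1.2529 ≈ 5099 m/s.
Stage 2: m₀ = 48,887 kg, m_f = 48,887 − 36,100 = 12,787 kg; Δv = 285×9.80665×ln(3.823) = 2794.9×1.3411 ≈ 3748 m/s.
Stage 3: m₀ = 7,887 kg, m_f = 7,887 − 5,870 = 2,017 kg; Δv = 293×9.80665×ln(3.91) = 2873.3×1.3636 ≈ 3918 m/s.
Total Δv = 5099 + 3748 + 3918 = 12765 m/s.

Δv ≈ 12800 m/s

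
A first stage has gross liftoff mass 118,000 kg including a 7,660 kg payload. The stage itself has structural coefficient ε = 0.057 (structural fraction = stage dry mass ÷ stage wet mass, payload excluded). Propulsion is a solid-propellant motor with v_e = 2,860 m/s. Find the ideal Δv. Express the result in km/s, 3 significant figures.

Stage wet mass = m₀ − payload = 118,000 − 7,660 = 110,340 kg.
Stage dry mass = ε × stage wet mass = 0.057 × 110,340 = 6,289.38 kg.
Burnout mass m_f = stage dry + payload = 6,289.38 + 7,660 = 13,949.38 kg.
Δv = v_e · ln(118,000/13,949.38) = 2860.0 × ln(8.459) = 2860.0 × 2.1352 ≈ 6107 m/s.

Δv ≈ 6.11 km/s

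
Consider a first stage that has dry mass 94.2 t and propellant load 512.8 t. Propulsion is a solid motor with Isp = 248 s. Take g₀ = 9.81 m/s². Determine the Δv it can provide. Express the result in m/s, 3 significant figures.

Δv ≈ 4530 m/s

v_e = Isp · g₀ = 248 × 9.81 = 2432.9 m/s.
m₀ = m_dry + m_prop = 94.2 + 512.8 = 607 t.
Rocket equation: Δv = v_e · ln(m₀/m_f) = 2432.9 × ln(6.444) = 2432.9 × 1.8631 ≈ 4532.7 m/s.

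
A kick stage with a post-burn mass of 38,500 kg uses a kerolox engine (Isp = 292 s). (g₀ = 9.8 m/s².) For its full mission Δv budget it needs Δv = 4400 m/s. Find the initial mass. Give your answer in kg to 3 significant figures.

v_e = Isp · g₀ = 292 × 9.8 = 2861.6 m/s.
From the ideal rocket equation, m₀/m_f = exp(Δv / v_e) = exp(4400 / 2861.6) = exp(1.5376) = 4.6534.
m₀ = m_f × 4.6534 = 38,500 × 4.6534 = 179,156 kg.

initial mass ≈ 179000 kg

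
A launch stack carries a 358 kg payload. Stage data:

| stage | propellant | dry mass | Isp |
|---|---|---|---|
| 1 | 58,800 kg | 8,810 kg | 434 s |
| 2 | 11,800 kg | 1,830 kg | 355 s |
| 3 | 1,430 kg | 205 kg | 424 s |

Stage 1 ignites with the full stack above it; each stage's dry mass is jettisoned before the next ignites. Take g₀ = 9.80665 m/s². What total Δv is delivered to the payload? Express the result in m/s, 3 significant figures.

Ignition mass of stage 1 = 58,800+8,810 + 11,800+1,830 + 1,430+205 + 358 = 83,233 kg.
Stage 1: m₀ = 83,233 kg, m_f = 83,233 − 58,800 = 24,433 kg; Δv = 434×9.80665×ln(3.407) = 4256.1×1.2257 ≈ 5217 m/s.
Stage 2: m₀ = 15,623 kg, m_f = 15,623 − 11,800 = 3,823 kg; Δv = 355×9.80665×ln(4.087) = 3481.4×1.4077 ≈ 4901 m/s.
Stage 3: m₀ = 1,993 kg, m_f = 1,993 − 1,430 = 563 kg; Δv = 424×9.80665×ln(3.54) = 4158.0×1.2641 ≈ 5256 m/s.
Total Δv = 5217 + 4901 + 5256 = 15374 m/s.

Δv ≈ 15400 m/s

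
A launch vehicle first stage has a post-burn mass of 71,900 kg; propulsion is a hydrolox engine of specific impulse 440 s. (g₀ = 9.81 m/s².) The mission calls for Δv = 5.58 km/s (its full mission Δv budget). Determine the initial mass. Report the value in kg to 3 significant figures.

v_e = Isp · g₀ = 440 × 9.81 = 4316.4 m/s.
Using Δv = v_e ln(m₀/m_f): m₀/m_f = exp(Δv / v_e) = exp(5580 / 4316.4) = exp(1.2927) = 3.6428.
m₀ = m_f × 3.6428 = 71,900 × 3.6428 = 261,917 kg.

initial mass ≈ 262000 kg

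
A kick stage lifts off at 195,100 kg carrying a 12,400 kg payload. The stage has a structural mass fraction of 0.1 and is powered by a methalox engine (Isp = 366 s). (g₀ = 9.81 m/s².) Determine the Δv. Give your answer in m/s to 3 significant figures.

Stage wet mass = m₀ − payload = 195,100 − 12,400 = 182,700 kg.
Stage dry mass = ε × stage wet mass = 0.1 × 182,700 = 18,270 kg.
Burnout mass m_f = stage dry + payload = 18,270 + 12,400 = 30,670 kg.
v_e = Isp · g₀ = 366 × 9.81 = 3590.5 m/s.
By the Tsiolkovsky rocket equation, Δv = v_e · ln(195,100/30,670) = 3590.5 × ln(6.361) = 3590.5 × 1.8502 ≈ 6643 m/s.

Δv ≈ 6640 m/s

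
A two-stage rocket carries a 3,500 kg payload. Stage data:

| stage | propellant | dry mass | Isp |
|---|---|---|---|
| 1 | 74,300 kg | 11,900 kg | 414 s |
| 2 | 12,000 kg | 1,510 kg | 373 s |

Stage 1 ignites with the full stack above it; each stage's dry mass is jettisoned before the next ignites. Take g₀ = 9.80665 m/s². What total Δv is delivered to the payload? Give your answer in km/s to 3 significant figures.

Δv ≈ 9.64 km/s

Ignition mass of stage 1 = 74,300+11,900 + 12,000+1,510 + 3,500 = 103,210 kg.
Stage 1: m₀ = 103,210 kg, m_f = 103,210 − 74,300 = 28,910 kg; Δv = 414×9.80665×ln(3.57) = 4060.0×1.2726 ≈ 5167 m/s.
Stage 2: m₀ = 17,010 kg, m_f = 17,010 − 12,000 = 5,010 kg; Δv = 373×9.80665×ln(3.395) = 3657.9×1.2224 ≈ 4471 m/s.
Total Δv = 5167 + 4471 = 9638 m/s.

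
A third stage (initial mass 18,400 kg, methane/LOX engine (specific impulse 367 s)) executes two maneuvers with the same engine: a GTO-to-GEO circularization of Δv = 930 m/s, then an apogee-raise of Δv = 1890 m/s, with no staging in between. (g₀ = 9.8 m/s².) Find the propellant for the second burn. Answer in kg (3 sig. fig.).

v_e = Isp · g₀ = 367 × 9.8 = 3596.6 m/s.
After the first burn: m = 18400 × exp(−930/3596.6) = 18400 × 0.77215 = 14,207.6 kg.
After the second burn: m = 14,207.6 × exp(−1890/3596.6) = 14,207.6 × 0.59126 = 8,400.39 kg.
Second-burn propellant = 14,207.6 − 8,400.39 = 5,807.21 kg.

propellant for the second burn ≈ 5810 kg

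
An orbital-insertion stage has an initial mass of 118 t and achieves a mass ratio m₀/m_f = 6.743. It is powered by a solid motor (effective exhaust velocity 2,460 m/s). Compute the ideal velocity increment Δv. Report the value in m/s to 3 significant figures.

Δv = v_e · ln(6.743) = 2460.0 × 1.9085 ≈ 4694.9 m/s.

Δv ≈ 4690 m/s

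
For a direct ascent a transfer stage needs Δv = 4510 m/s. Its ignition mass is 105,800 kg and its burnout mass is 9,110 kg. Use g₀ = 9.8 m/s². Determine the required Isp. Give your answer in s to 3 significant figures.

Isp ≈ 188 s

ln(m₀/m_f) = ln(105800/9110) = ln(11.61) = 2.4522.
From the ideal rocket equation, v_e = Δv / ln(m₀/m_f) = 4510 / 2.4522 = 1839.2 m/s.
Isp = v_e / g₀ = 1839.2 / 9.8 = 187.7 s.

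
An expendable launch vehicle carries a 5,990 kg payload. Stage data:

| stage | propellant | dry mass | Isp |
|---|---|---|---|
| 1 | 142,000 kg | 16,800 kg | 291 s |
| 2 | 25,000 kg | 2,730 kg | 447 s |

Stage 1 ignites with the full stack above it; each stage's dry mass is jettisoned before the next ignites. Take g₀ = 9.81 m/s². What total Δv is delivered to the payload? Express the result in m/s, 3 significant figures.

Ignition mass of stage 1 = 142,000+16,800 + 25,000+2,730 + 5,990 = 192,520 kg.
Stage 1: m₀ = 192,520 kg, m_f = 192,520 − 142,000 = 50,520 kg; Δv = 291×9.81×ln(3.811) = 2854.7×1.3378 ≈ 3819 m/s.
Stage 2: m₀ = 33,720 kg, m_f = 33,720 − 25,000 = 8,720 kg; Δv = 447×9.81×ln(3.867) = 4385.1×1.3525 ≈ 5931 m/s.
Total Δv = 3819 + 5931 = 9750 m/s.

Δv ≈ 9750 m/s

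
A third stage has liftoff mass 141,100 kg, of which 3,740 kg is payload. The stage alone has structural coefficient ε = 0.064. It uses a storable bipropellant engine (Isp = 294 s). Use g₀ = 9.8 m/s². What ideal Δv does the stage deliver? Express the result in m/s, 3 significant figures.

Δv ≈ 6980 m/s

Stage wet mass = m₀ − payload = 141,100 − 3,740 = 137,360 kg.
Stage dry mass = ε × stage wet mass = 0.064 × 137,360 = 8,791.04 kg.
Burnout mass m_f = stage dry + payload = 8,791.04 + 3,740 = 12,531.04 kg.
v_e = Isp · g₀ = 294 × 9.8 = 2881.2 m/s.
Using Δv = v_e ln(m₀/m_f): Δv = v_e · ln(141,100/12,531.04) = 2881.2 × ln(11.26) = 2881.2 × 2.4213 ≈ 6976 m/s.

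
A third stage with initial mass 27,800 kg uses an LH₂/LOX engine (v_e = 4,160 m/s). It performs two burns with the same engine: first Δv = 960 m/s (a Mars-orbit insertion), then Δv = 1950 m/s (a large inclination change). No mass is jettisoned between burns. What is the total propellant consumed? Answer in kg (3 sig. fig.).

After the first burn: m = 27800 × exp(−960/4160.0) = 27800 × 0.79392 = 22,071 kg.
After the second burn: m = 22,071 × exp(−1950/4160.0) = 22,071 × 0.62578 = 13,811.6 kg.
Total propellant = m₀ − m_final = 27800 − 13,811.6 = 13,988.4 kg.

total propellant consumed ≈ 14000 kg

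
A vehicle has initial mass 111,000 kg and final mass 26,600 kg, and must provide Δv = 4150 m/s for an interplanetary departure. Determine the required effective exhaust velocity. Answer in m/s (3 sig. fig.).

v_e ≈ 2900 m/s

ln(m₀/m_f) = ln(111000/26600) = ln(4.173) = 1.4286.
By the Tsiolkovsky rocket equation, v_e = Δv / ln(m₀/m_f) = 4150 / 1.4286 = 2904.9 m/s.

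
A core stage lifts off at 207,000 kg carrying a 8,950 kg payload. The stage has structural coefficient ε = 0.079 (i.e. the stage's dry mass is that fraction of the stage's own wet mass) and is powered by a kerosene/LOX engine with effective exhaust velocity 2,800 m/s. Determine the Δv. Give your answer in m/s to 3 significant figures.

Δv ≈ 5960 m/s

Stage wet mass = m₀ − payload = 207,000 − 8,950 = 198,050 kg.
Stage dry mass = ε × stage wet mass = 0.079 × 198,050 = 15,646 kg.
Burnout mass m_f = stage dry + payload = 15,646 + 8,950 = 24,596 kg.
Δv = v_e · ln(207,000/24,596) = 2800.0 × ln(8.416) = 2800.0 × 2.1301 ≈ 5964 m/s.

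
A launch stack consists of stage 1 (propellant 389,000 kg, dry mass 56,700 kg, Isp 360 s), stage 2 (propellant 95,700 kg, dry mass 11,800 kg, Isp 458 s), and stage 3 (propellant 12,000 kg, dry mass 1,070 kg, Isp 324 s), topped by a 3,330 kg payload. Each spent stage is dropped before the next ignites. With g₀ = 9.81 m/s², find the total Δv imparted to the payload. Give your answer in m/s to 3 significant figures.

Ignition mass of stage 1 = 389,000+56,700 + 95,700+11,800 + 12,000+1,070 + 3,330 = 569,600 kg.
Stage 1: m₀ = 569,600 kg, m_f = 569,600 − 389,000 = 180,600 kg; Δv = 360×9.81×ln(3.154) = 3531.6×1.1486 ≈ 4057 m/s.
Stage 2: m₀ = 123,900 kg, m_f = 123,900 − 95,700 = 28,200 kg; Δv = 458×9.81×ln(4.394) = 4493.0×1.4802 ≈ 6650 m/s.
Stage 3: m₀ = 16,400 kg, m_f = 16,400 − 12,000 = 4,400 kg; Δv = 324×9.81×ln(3.727) = 3178.4×1.3157 ≈ 4182 m/s.
Total Δv = 4057 + 6650 + 4182 = 14889 m/s.

Δv ≈ 14900 m/s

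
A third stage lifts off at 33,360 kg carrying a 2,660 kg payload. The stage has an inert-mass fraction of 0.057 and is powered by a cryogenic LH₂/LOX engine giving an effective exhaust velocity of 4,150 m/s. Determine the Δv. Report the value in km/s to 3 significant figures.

Stage wet mass = m₀ − payload = 33,360 − 2,660 = 30,700 kg.
Stage dry mass = ε × stage wet mass = 0.057 × 30,700 = 1,749.9 kg.
Burnout mass m_f = stage dry + payload = 1,749.9 + 2,660 = 4,409.9 kg.
Δv = v_e · ln(33,360/4,409.9) = 4150.0 × ln(7.565) = 4150.0 × 2.0235 ≈ 8398 m/s.

Δv ≈ 8.40 km/s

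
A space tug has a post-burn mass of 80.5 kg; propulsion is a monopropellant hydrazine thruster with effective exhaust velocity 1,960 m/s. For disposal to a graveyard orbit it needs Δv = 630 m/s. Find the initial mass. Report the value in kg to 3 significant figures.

From the ideal rocket equation, m₀/m_f = exp(Δv / v_e) = exp(630 / 1960.0) = exp(0.3214) = 1.3791.
m₀ = m_f × 1.3791 = 80.5 × 1.3791 = 111.018 kg.

initial mass ≈ 111 kg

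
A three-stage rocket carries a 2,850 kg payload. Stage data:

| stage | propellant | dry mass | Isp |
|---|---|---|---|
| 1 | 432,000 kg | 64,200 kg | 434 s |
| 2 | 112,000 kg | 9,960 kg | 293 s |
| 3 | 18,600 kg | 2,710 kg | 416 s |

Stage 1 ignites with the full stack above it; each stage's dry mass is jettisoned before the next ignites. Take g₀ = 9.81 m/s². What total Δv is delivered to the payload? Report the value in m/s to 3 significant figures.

Ignition mass of stage 1 = 432,000+64,200 + 112,000+9,960 + 18,600+2,710 + 2,850 = 642,320 kg.
Stage 1: m₀ = 642,320 kg, m_f = 642,320 − 432,000 = 210,320 kg; Δv = 434×9.81×ln(3.054) = 4257.5×1.1165 ≈ 4753 m/s.
Stage 2: m₀ = 146,120 kg, m_f = 146,120 − 112,000 = 34,120 kg; Δv = 293×9.81×ln(4.283) = 2874.3×1.4545 ≈ 4181 m/s.
Stage 3: m₀ = 24,160 kg, m_f = 24,160 − 18,600 = 5,560 kg; Δv = 416×9.81×ln(4.345) = 4081.0×1.4691 ≈ 5995 m/s.
Total Δv = 4753 + 4181 + 5995 = 14929 m/s.

Δv ≈ 14900 m/s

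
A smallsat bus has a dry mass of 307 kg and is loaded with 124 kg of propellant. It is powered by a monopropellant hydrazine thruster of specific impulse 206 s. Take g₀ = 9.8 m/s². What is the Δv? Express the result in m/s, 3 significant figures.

Δv ≈ 685 m/s

v_e = Isp · g₀ = 206 × 9.8 = 2018.8 m/s.
m₀ = m_dry + m_prop = 307 + 124 = 431 kg.
Δv = v_e · ln(m₀/m_f) = 2018.8 × ln(1.404) = 2018.8 × 0.3393 ≈ 684.9 m/s.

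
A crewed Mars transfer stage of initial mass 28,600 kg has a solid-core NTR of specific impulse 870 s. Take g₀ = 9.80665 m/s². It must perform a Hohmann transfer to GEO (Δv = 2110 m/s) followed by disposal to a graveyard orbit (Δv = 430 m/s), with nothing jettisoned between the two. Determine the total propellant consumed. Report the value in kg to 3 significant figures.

total propellant consumed ≈ 7360 kg

v_e = Isp · g₀ = 870 × 9.80665 = 8531.8 m/s.
After the first burn: m = 28600 × exp(−2110/8531.8) = 28600 × 0.78090 = 22,333.7 kg.
After the second burn: m = 22,333.7 × exp(−430/8531.8) = 22,333.7 × 0.95085 = 21,236 kg.
Total propellant = m₀ − m_final = 28600 − 21,236 = 7,364 kg.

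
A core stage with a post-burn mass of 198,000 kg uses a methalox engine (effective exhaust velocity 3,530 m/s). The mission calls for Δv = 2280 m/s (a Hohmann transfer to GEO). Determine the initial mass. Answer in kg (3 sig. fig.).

m₀/m_f = exp(Δv / v_e) = exp(2280 / 3530.0) = exp(0.6459) = 1.9077.
m₀ = m_f × 1.9077 = 198,000 × 1.9077 = 377,725 kg.

initial mass ≈ 378000 kg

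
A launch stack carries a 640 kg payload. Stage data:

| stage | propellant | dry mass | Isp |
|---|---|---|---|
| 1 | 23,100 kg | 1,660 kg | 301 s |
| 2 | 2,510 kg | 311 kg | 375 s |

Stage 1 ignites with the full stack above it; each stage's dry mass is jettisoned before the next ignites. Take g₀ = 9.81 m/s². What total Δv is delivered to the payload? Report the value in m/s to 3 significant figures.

Δv ≈ 9790 m/s

Ignition mass of stage 1 = 23,100+1,660 + 2,510+311 + 640 = 28,221 kg.
Stage 1: m₀ = 28,221 kg, m_f = 28,221 − 23,100 = 5,121 kg; Δv = 301×9.81×ln(5.511) = 2952.8×1.7067 ≈ 5040 m/s.
Stage 2: m₀ = 3,461 kg, m_f = 3,461 − 2,510 = 951 kg; Δv = 375×9.81×ln(3.639) = 3678.8×1.2918 ≈ 4752 m/s.
Total Δv = 5040 + 4752 = 9792 m/s.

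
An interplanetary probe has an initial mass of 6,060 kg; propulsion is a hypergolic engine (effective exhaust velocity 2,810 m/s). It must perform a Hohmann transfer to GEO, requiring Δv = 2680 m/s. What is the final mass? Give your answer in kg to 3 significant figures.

final mass ≈ 2330 kg

m₀/m_f = exp(Δv / v_e) = exp(2680 / 2810.0) = exp(0.9537) = 2.5954.
m_f = m₀ / 2.5954 = 6,060 / 2.5954 = 2,334.9 kg.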